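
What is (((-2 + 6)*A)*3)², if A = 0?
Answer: 0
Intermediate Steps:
(((-2 + 6)*A)*3)² = (((-2 + 6)*0)*3)² = ((4*0)*3)² = (0*3)² = 0² = 0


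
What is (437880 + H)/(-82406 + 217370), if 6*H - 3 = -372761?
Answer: 1127261/404892 ≈ 2.7841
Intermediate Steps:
H = -186379/3 (H = 1/2 + (1/6)*(-372761) = 1/2 - 372761/6 = -186379/3 ≈ -62126.)
(437880 + H)/(-82406 + 217370) = (437880 - 186379/3)/(-82406 + 217370) = (1127261/3)/134964 = (1127261/3)*(1/134964) = 1127261/404892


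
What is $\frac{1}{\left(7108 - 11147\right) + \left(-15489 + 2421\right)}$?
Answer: $- \frac{1}{17107} \approx -5.8456 \cdot 10^{-5}$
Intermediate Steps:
$\frac{1}{\left(7108 - 11147\right) + \left(-15489 + 2421\right)} = \frac{1}{-4039 - 13068} = \frac{1}{-17107} = - \frac{1}{17107}$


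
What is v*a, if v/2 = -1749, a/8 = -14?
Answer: 391776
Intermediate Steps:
a = -112 (a = 8*(-14) = -112)
v = -3498 (v = 2*(-1749) = -3498)
v*a = -3498*(-112) = 391776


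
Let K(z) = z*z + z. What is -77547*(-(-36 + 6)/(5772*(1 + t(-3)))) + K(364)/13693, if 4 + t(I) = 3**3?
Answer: -747261225/105381328 ≈ -7.0910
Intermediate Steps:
t(I) = 23 (t(I) = -4 + 3**3 = -4 + 27 = 23)
K(z) = z + z**2 (K(z) = z**2 + z = z + z**2)
-77547*(-(-36 + 6)/(5772*(1 + t(-3)))) + K(364)/13693 = -77547*(-(-36 + 6)/(5772*(1 + 23))) + (364*(1 + 364))/13693 = -77547/((-138528/(-30))) + (364*365)*(1/13693) = -77547/((-138528*(-1)/30)) + 132860*(1/13693) = -77547/((-5772*(-4/5))) + 132860/13693 = -77547/23088/5 + 132860/13693 = -77547*5/23088 + 132860/13693 = -129245/7696 + 132860/13693 = -747261225/105381328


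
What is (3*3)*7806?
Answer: 70254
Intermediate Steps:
(3*3)*7806 = 9*7806 = 70254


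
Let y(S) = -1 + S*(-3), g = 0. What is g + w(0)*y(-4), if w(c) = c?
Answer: 0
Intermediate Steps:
y(S) = -1 - 3*S
g + w(0)*y(-4) = 0 + 0*(-1 - 3*(-4)) = 0 + 0*(-1 + 12) = 0 + 0*11 = 0 + 0 = 0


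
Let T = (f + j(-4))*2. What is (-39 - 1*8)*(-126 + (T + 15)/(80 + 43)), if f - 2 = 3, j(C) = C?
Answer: 727607/123 ≈ 5915.5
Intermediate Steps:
f = 5 (f = 2 + 3 = 5)
T = 2 (T = (5 - 4)*2 = 1*2 = 2)
(-39 - 1*8)*(-126 + (T + 15)/(80 + 43)) = (-39 - 1*8)*(-126 + (2 + 15)/(80 + 43)) = (-39 - 8)*(-126 + 17/123) = -47*(-126 + 17*(1/123)) = -47*(-126 + 17/123) = -47*(-15481/123) = 727607/123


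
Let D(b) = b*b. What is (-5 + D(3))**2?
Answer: 16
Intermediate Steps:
D(b) = b**2
(-5 + D(3))**2 = (-5 + 3**2)**2 = (-5 + 9)**2 = 4**2 = 16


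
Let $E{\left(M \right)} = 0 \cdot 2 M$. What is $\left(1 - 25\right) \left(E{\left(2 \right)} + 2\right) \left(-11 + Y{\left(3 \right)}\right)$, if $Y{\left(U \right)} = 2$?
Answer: $432$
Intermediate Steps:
$E{\left(M \right)} = 0$ ($E{\left(M \right)} = 0 M = 0$)
$\left(1 - 25\right) \left(E{\left(2 \right)} + 2\right) \left(-11 + Y{\left(3 \right)}\right) = \left(1 - 25\right) \left(0 + 2\right) \left(-11 + 2\right) = \left(-24\right) 2 \left(-9\right) = \left(-48\right) \left(-9\right) = 432$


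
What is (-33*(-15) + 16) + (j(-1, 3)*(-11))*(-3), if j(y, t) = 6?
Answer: 709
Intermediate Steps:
(-33*(-15) + 16) + (j(-1, 3)*(-11))*(-3) = (-33*(-15) + 16) + (6*(-11))*(-3) = (495 + 16) - 66*(-3) = 511 + 198 = 709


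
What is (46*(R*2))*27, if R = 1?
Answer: 2484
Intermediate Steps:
(46*(R*2))*27 = (46*(1*2))*27 = (46*2)*27 = 92*27 = 2484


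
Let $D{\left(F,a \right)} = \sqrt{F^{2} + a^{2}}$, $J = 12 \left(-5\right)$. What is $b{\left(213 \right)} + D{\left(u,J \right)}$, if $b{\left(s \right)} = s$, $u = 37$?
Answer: $213 + \sqrt{4969} \approx 283.49$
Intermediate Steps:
$J = -60$
$b{\left(213 \right)} + D{\left(u,J \right)} = 213 + \sqrt{37^{2} + \left(-60\right)^{2}} = 213 + \sqrt{1369 + 3600} = 213 + \sqrt{4969}$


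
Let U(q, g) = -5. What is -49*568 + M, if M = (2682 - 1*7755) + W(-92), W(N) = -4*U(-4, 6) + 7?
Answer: -32878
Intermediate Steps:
W(N) = 27 (W(N) = -4*(-5) + 7 = 20 + 7 = 27)
M = -5046 (M = (2682 - 1*7755) + 27 = (2682 - 7755) + 27 = -5073 + 27 = -5046)
-49*568 + M = -49*568 - 5046 = -27832 - 5046 = -32878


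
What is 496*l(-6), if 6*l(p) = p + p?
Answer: -992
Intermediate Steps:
l(p) = p/3 (l(p) = (p + p)/6 = (2*p)/6 = p/3)
496*l(-6) = 496*((⅓)*(-6)) = 496*(-2) = -992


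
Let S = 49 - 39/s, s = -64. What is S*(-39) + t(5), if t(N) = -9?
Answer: -124401/64 ≈ -1943.8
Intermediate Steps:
S = 3175/64 (S = 49 - 39/(-64) = 49 - 39*(-1)/64 = 49 - 1*(-39/64) = 49 + 39/64 = 3175/64 ≈ 49.609)
S*(-39) + t(5) = (3175/64)*(-39) - 9 = -123825/64 - 9 = -124401/64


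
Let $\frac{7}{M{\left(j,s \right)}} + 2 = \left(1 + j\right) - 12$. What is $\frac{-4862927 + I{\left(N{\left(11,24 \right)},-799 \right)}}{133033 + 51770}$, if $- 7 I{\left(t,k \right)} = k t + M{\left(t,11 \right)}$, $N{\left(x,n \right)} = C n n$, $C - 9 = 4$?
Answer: $- \frac{209730388082}{9669816975} \approx -21.689$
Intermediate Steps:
$C = 13$ ($C = 9 + 4 = 13$)
$N{\left(x,n \right)} = 13 n^{2}$ ($N{\left(x,n \right)} = 13 n n = 13 n^{2}$)
$M{\left(j,s \right)} = \frac{7}{-13 + j}$ ($M{\left(j,s \right)} = \frac{7}{-2 + \left(\left(1 + j\right) - 12\right)} = \frac{7}{-2 + \left(-11 + j\right)} = \frac{7}{-13 + j}$)
$I{\left(t,k \right)} = - \frac{1}{-13 + t} - \frac{k t}{7}$ ($I{\left(t,k \right)} = - \frac{k t + \frac{7}{-13 + t}}{7} = - \frac{\frac{7}{-13 + t} + k t}{7} = - \frac{1}{-13 + t} - \frac{k t}{7}$)
$\frac{-4862927 + I{\left(N{\left(11,24 \right)},-799 \right)}}{133033 + 51770} = \frac{-4862927 + \frac{-7 - - 799 \cdot 13 \cdot 24^{2} \left(-13 + 13 \cdot 24^{2}\right)}{7 \left(-13 + 13 \cdot 24^{2}\right)}}{133033 + 51770} = \frac{-4862927 + \frac{-7 - - 799 \cdot 13 \cdot 576 \left(-13 + 13 \cdot 576\right)}{7 \left(-13 + 13 \cdot 576\right)}}{184803} = \left(-4862927 + \frac{-7 - \left(-799\right) 7488 \left(-13 + 7488\right)}{7 \left(-13 + 7488\right)}\right) \frac{1}{184803} = \left(-4862927 + \frac{-7 - \left(-799\right) 7488 \cdot 7475}{7 \cdot 7475}\right) \frac{1}{184803} = \left(-4862927 + \frac{1}{7} \cdot \frac{1}{7475} \left(-7 + 44722267200\right)\right) \frac{1}{184803} = \left(-4862927 + \frac{1}{7} \cdot \frac{1}{7475} \cdot 44722267193\right) \frac{1}{184803} = \left(-4862927 + \frac{44722267193}{52325}\right) \frac{1}{184803} = \left(- \frac{209730388082}{52325}\right) \frac{1}{184803} = - \frac{209730388082}{9669816975}$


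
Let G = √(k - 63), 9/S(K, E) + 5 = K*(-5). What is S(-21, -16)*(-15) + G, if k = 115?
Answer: -27/20 + 2*√13 ≈ 5.8611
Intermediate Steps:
S(K, E) = 9/(-5 - 5*K) (S(K, E) = 9/(-5 + K*(-5)) = 9/(-5 - 5*K))
G = 2*√13 (G = √(115 - 63) = √52 = 2*√13 ≈ 7.2111)
S(-21, -16)*(-15) + G = -9/(5 + 5*(-21))*(-15) + 2*√13 = -9/(5 - 105)*(-15) + 2*√13 = -9/(-100)*(-15) + 2*√13 = -9*(-1/100)*(-15) + 2*√13 = (9/100)*(-15) + 2*√13 = -27/20 + 2*√13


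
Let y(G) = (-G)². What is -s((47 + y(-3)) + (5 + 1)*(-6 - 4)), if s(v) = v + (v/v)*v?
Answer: 8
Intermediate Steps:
y(G) = G²
s(v) = 2*v (s(v) = v + 1*v = v + v = 2*v)
-s((47 + y(-3)) + (5 + 1)*(-6 - 4)) = -2*((47 + (-3)²) + (5 + 1)*(-6 - 4)) = -2*((47 + 9) + 6*(-10)) = -2*(56 - 60) = -2*(-4) = -1*(-8) = 8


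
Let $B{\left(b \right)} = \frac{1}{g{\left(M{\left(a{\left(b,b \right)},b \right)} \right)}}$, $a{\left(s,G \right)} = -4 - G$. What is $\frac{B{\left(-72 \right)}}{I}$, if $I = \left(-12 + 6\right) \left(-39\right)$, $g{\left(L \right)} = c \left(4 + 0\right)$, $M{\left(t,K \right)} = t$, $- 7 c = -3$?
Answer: $\frac{7}{2808} \approx 0.0024929$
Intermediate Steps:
$c = \frac{3}{7}$ ($c = \left(- \frac{1}{7}\right) \left(-3\right) = \frac{3}{7} \approx 0.42857$)
$g{\left(L \right)} = \frac{12}{7}$ ($g{\left(L \right)} = \frac{3 \left(4 + 0\right)}{7} = \frac{3}{7} \cdot 4 = \frac{12}{7}$)
$I = 234$ ($I = \left(-6\right) \left(-39\right) = 234$)
$B{\left(b \right)} = \frac{7}{12}$ ($B{\left(b \right)} = \frac{1}{\frac{12}{7}} = \frac{7}{12}$)
$\frac{B{\left(-72 \right)}}{I} = \frac{7}{12 \cdot 234} = \frac{7}{12} \cdot \frac{1}{234} = \frac{7}{2808}$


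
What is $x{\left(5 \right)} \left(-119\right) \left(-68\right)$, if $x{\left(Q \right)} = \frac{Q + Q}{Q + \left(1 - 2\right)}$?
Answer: $20230$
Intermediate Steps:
$x{\left(Q \right)} = \frac{2 Q}{-1 + Q}$ ($x{\left(Q \right)} = \frac{2 Q}{Q - 1} = \frac{2 Q}{-1 + Q}$)
$x{\left(5 \right)} \left(-119\right) \left(-68\right) = 2 \cdot 5 \frac{1}{-1 + 5} \left(-119\right) \left(-68\right) = 2 \cdot 5 \cdot \frac{1}{4} \left(-119\right) \left(-68\right) = \frac{5}{2} \left(-119\right) \left(-68\right) = \left(- \frac{595}{2}\right) \left(-68\right) = 20230$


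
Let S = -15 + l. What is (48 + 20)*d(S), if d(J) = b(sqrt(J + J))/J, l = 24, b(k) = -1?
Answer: -68/9 ≈ -7.5556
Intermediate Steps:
S = 9 (S = -15 + 24 = 9)
d(J) = -1/J
(48 + 20)*d(S) = (48 + 20)*(-1/9) = 68*(-1*1/9) = 68*(-1/9) = -68/9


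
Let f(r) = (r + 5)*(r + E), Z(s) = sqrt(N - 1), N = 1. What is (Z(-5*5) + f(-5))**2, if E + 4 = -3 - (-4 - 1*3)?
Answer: 0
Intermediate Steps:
E = 0 (E = -4 + (-3 - (-4 - 1*3)) = -4 + (-3 - (-4 - 3)) = -4 + (-3 - 1*(-7)) = -4 + (-3 + 7) = -4 + 4 = 0)
Z(s) = 0 (Z(s) = sqrt(1 - 1) = sqrt(0) = 0)
f(r) = r*(5 + r) (f(r) = (r + 5)*(r + 0) = (5 + r)*r = r*(5 + r))
(Z(-5*5) + f(-5))**2 = (0 - 5*(5 - 5))**2 = (0 - 5*0)**2 = (0 + 0)**2 = 0**2 = 0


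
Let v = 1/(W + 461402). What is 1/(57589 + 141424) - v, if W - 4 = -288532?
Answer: -26139/34404173362 ≈ -7.5976e-7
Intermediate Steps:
W = -288528 (W = 4 - 288532 = -288528)
v = 1/172874 (v = 1/(-288528 + 461402) = 1/172874 ≈ 5.7846e-6)
1/(57589 + 141424) - v = 1/(57589 + 141424) - 1*1/172874 = 1/199013 - 1/172874 = -26139/34404173362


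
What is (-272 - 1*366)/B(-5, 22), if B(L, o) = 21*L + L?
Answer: 29/5 ≈ 5.8000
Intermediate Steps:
B(L, o) = 22*L
(-272 - 1*366)/B(-5, 22) = (-272 - 1*366)/((22*(-5))) = (-272 - 366)/(-110) = -638*(-1/110) = 29/5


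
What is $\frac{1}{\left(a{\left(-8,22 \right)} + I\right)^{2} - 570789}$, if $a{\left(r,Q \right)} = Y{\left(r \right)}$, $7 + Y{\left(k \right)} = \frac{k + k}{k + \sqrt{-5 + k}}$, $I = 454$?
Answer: $\frac{- 51 i - 16 \sqrt{13}}{4 \left(1480344 \sqrt{13} + 4701323 i\right)} \approx -2.7064 \cdot 10^{-6} - 4.9242 \cdot 10^{-9} i$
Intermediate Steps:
$Y{\left(k \right)} = -7 + \frac{2 k}{k + \sqrt{-5 + k}}$ ($Y{\left(k \right)} = -7 + \frac{k + k}{k + \sqrt{-5 + k}} = -7 + \frac{2 k}{k + \sqrt{-5 + k}}$)
$a{\left(r,Q \right)} = \frac{- 7 \sqrt{-5 + r} - 5 r}{r + \sqrt{-5 + r}}$
$\frac{1}{\left(a{\left(-8,22 \right)} + I\right)^{2} - 570789} = \frac{1}{\left(\frac{- 7 \sqrt{-5 - 8} - -40}{-8 + \sqrt{-5 - 8}} + 454\right)^{2} - 570789} = \frac{1}{\left(\frac{- 7 \sqrt{-13} + 40}{-8 + \sqrt{-13}} + 454\right)^{2} - 570789} = \frac{1}{\left(\frac{- 7 i \sqrt{13} + 40}{-8 + i \sqrt{13}} + 454\right)^{2} - 570789} = \frac{1}{\left(\frac{40 - 7 i \sqrt{13}}{-8 + i \sqrt{13}} + 454\right)^{2} - 570789} = \frac{1}{\left(454 + \frac{40 - 7 i \sqrt{13}}{-8 + i \sqrt{13}}\right)^{2} - 570789} = \frac{1}{-570789 + \left(454 + \frac{40 - 7 i \sqrt{13}}{-8 + i \sqrt{13}}\right)^{2}}$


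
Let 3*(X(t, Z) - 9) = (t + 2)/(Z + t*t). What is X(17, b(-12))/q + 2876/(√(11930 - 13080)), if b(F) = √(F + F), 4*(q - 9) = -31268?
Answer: (-4867296384*√46 - 3105*√6 + 449765*I - 67367424*I*√69)/(1346880*(-289*I + 2*√6)) ≈ -0.0011555 - 84.809*I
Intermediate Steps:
q = -7808 (q = 9 + (¼)*(-31268) = 9 - 7817 = -7808)
b(F) = √2*√F (b(F) = √(2*F) = √2*√F)
X(t, Z) = 9 + (2 + t)/(3*(Z + t²)) (X(t, Z) = 9 + ((t + 2)/(Z + t*t))/3 = 9 + ((2 + t)/(Z + t²))/3 = 9 + (2 + t)/(3*(Z + t²)))
X(17, b(-12))/q + 2876/(√(11930 - 13080)) = ((2 + 17 + 27*(√2*√(-12)) + 27*17²)/(3*(√2*√(-12) + 17²)))/(-7808) + 2876/(√(11930 - 13080)) = ((2 + 17 + 27*(√2*(2*I*√3)) + 27*289)/(3*(√2*(2*I*√3) + 289)))*(-1/7808) + 2876/(√(-1150)) = ((2 + 17 + 27*(2*I*√6) + 7803)/(3*(2*I*√6 + 289)))*(-1/7808) + 2876/((5*I*√46)) = ((2 + 17 + 54*I*√6 + 7803)/(3*(289 + 2*I*√6)))*(-1/7808) + 2876*(-I*√46/230) = ((7822 + 54*I*√6)/(3*(289 + 2*I*√6)))*(-1/7808) - 1438*I*√46/115 = -(7822 + 54*I*√6)/(23424*(289 + 2*I*√6)) - 1438*I*√46/115 = -1438*I*√46/115 - (7822 + 54*I*√6)/(23424*(289 + 2*I*√6))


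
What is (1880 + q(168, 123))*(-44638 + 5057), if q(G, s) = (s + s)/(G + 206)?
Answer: -13919964823/187 ≈ -7.4438e+7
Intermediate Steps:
q(G, s) = 2*s/(206 + G) (q(G, s) = (2*s)/(206 + G) = 2*s/(206 + G))
(1880 + q(168, 123))*(-44638 + 5057) = (1880 + 2*123/(206 + 168))*(-44638 + 5057) = (1880 + 2*123/374)*(-39581) = (1880 + 2*123*(1/374))*(-39581) = (1880 + 123/187)*(-39581) = (351683/187)*(-39581) = -13919964823/187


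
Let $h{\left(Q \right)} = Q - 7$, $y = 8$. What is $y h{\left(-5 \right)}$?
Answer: $-96$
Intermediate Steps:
$h{\left(Q \right)} = -7 + Q$
$y h{\left(-5 \right)} = 8 \left(-7 - 5\right) = 8 \left(-12\right) = -96$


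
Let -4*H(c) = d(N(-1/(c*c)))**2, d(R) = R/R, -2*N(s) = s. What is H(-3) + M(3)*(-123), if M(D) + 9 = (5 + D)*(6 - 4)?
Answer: -3445/4 ≈ -861.25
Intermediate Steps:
N(s) = -s/2
d(R) = 1
H(c) = -1/4 (H(c) = -1/4*1**2 = -1/4*1 = -1/4)
M(D) = 1 + 2*D (M(D) = -9 + (5 + D)*(6 - 4) = -9 + (5 + D)*2 = -9 + (10 + 2*D) = 1 + 2*D)
H(-3) + M(3)*(-123) = -1/4 + (1 + 2*3)*(-123) = -1/4 + (1 + 6)*(-123) = -1/4 + 7*(-123) = -1/4 - 861 = -3445/4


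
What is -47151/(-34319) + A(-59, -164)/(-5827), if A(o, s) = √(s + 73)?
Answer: 47151/34319 - I*√91/5827 ≈ 1.3739 - 0.0016371*I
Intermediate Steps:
A(o, s) = √(73 + s)
-47151/(-34319) + A(-59, -164)/(-5827) = -47151/(-34319) + √(73 - 164)/(-5827) = -47151*(-1/34319) + √(-91)*(-1/5827) = 47151/34319 + (I*√91)*(-1/5827) = 47151/34319 - I*√91/5827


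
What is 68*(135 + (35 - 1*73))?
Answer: 6596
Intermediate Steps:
68*(135 + (35 - 1*73)) = 68*(135 + (35 - 73)) = 68*(135 - 38) = 68*97 = 6596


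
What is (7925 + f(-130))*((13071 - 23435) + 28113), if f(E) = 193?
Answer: 144086382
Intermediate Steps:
(7925 + f(-130))*((13071 - 23435) + 28113) = (7925 + 193)*((13071 - 23435) + 28113) = 8118*(-10364 + 28113) = 8118*17749 = 144086382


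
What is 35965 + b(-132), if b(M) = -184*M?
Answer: 60253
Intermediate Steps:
35965 + b(-132) = 35965 - 184*(-132) = 35965 + 24288 = 60253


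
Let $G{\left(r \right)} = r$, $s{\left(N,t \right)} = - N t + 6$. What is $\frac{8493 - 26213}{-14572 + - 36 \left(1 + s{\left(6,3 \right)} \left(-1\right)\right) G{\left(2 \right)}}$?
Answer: $\frac{4430}{3877} \approx 1.1426$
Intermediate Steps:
$s{\left(N,t \right)} = 6 - N t$ ($s{\left(N,t \right)} = - N t + 6 = 6 - N t$)
$\frac{8493 - 26213}{-14572 + - 36 \left(1 + s{\left(6,3 \right)} \left(-1\right)\right) G{\left(2 \right)}} = \frac{8493 - 26213}{-14572 + - 36 \left(1 + \left(6 - 6 \cdot 3\right) \left(-1\right)\right) 2} = - \frac{17720}{-14572 + - 36 \left(1 + \left(6 - 18\right) \left(-1\right)\right) 2} = - \frac{17720}{-14572 + - 36 \left(1 - -12\right) 2} = - \frac{17720}{-14572 + - 36 \left(1 + 12\right) 2} = - \frac{17720}{-14572 + \left(-36\right) 13 \cdot 2} = - \frac{17720}{-14572 - 936} = - \frac{17720}{-15508} = \left(-17720\right) \left(- \frac{1}{15508}\right) = \frac{4430}{3877}$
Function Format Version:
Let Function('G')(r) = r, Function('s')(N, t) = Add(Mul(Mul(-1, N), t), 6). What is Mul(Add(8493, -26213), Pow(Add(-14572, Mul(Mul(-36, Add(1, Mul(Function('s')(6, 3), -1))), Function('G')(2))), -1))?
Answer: Rational(4430, 3877) ≈ 1.1426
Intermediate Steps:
Function('s')(N, t) = Add(6, Mul(-1, N, t)) (Function('s')(N, t) = Add(Mul(-1, N, t), 6) = Add(6, Mul(-1, N, t)))
Mul(Add(8493, -26213), Pow(Add(-14572, Mul(Mul(-36, Add(1, Mul(Function('s')(6, 3), -1))), Function('G')(2))), -1)) = Mul(Add(8493, -26213), Pow(Add(-14572, Mul(Mul(-36, Add(1, Mul(Add(6, Mul(-1, 6, 3)), -1))), 2)), -1)) = Mul(-17720, Pow(Add(-14572, Mul(Mul(-36, Add(1, Mul(Add(6, -18), -1))), 2)), -1)) = Mul(-17720, Pow(Add(-14572, Mul(Mul(-36, Add(1, Mul(-12, -1))), 2)), -1)) = Mul(-17720, Pow(Add(-14572, Mul(Mul(-36, Add(1, 12)), 2)), -1)) = Mul(-17720, Pow(Add(-14572, Mul(Mul(-36, 13), 2)), -1)) = Mul(-17720, Pow(Add(-14572, Mul(-468, 2)), -1)) = Mul(-17720, Pow(Add(-14572, -936), -1)) = Mul(-17720, Pow(-15508, -1)) = Mul(-17720, Rational(-1, 15508)) = Rational(4430, 3877)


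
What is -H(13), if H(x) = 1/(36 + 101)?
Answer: -1/137 ≈ -0.0072993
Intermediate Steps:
H(x) = 1/137
-H(13) = -1*1/137 = -1/137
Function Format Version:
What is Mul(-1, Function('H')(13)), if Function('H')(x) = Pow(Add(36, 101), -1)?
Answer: Rational(-1, 137) ≈ -0.0072993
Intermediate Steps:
Function('H')(x) = Rational(1, 137) (Function('H')(x) = Pow(137, -1) = Rational(1, 137))
Mul(-1, Function('H')(13)) = Mul(-1, Rational(1, 137)) = Rational(-1, 137)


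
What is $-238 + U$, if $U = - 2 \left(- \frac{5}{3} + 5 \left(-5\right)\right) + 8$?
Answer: $- \frac{530}{3} \approx -176.67$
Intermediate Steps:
$U = \frac{184}{3}$ ($U = - 2 \left(\left(-5\right) \frac{1}{3} - 25\right) + 8 = - 2 \left(- \frac{5}{3} - 25\right) + 8 = \left(-2\right) \left(- \frac{80}{3}\right) + 8 = \frac{160}{3} + 8 = \frac{184}{3} \approx 61.333$)
$-238 + U = -238 + \frac{184}{3} = - \frac{530}{3}$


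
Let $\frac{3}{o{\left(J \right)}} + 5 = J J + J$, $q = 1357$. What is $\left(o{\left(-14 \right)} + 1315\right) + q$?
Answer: $\frac{157649}{59} \approx 2672.0$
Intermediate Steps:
$o{\left(J \right)} = \frac{3}{-5 + J + J^{2}}$ ($o{\left(J \right)} = \frac{3}{-5 + \left(J J + J\right)} = \frac{3}{-5 + \left(J^{2} + J\right)} = \frac{3}{-5 + \left(J + J^{2}\right)} = \frac{3}{-5 + J + J^{2}}$)
$\left(o{\left(-14 \right)} + 1315\right) + q = \left(\frac{3}{-5 - 14 + \left(-14\right)^{2}} + 1315\right) + 1357 = \left(\frac{3}{-5 - 14 + 196} + 1315\right) + 1357 = \left(\frac{3}{177} + 1315\right) + 1357 = \left(3 \cdot \frac{1}{177} + 1315\right) + 1357 = \left(\frac{1}{59} + 1315\right) + 1357 = \frac{77586}{59} + 1357 = \frac{157649}{59}$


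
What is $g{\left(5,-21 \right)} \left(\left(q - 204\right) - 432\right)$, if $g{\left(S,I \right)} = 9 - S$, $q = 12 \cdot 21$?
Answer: $-1536$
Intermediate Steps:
$q = 252$
$g{\left(5,-21 \right)} \left(\left(q - 204\right) - 432\right) = \left(9 - 5\right) \left(\left(252 - 204\right) - 432\right) = 4 \left(48 - 432\right) = 4 \left(-384\right) = -1536$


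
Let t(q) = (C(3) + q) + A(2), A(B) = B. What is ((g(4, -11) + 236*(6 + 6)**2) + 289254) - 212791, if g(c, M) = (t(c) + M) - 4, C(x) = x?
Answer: 110441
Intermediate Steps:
t(q) = 5 + q (t(q) = (3 + q) + 2 = 5 + q)
g(c, M) = 1 + M + c (g(c, M) = ((5 + c) + M) - 4 = (5 + M + c) - 4 = 1 + M + c)
((g(4, -11) + 236*(6 + 6)**2) + 289254) - 212791 = (((1 - 11 + 4) + 236*(6 + 6)**2) + 289254) - 212791 = ((-6 + 236*12**2) + 289254) - 212791 = ((-6 + 236*144) + 289254) - 212791 = ((-6 + 33984) + 289254) - 212791 = (33978 + 289254) - 212791 = 323232 - 212791 = 110441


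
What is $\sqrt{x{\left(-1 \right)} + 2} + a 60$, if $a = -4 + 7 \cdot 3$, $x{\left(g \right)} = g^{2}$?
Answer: $1020 + \sqrt{3} \approx 1021.7$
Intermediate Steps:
$a = 17$ ($a = -4 + 21 = 17$)
$\sqrt{x{\left(-1 \right)} + 2} + a 60 = \sqrt{\left(-1\right)^{2} + 2} + 17 \cdot 60 = \sqrt{1 + 2} + 1020 = \sqrt{3} + 1020 = 1020 + \sqrt{3}$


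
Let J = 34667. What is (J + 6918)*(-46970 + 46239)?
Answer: -30398635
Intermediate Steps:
(J + 6918)*(-46970 + 46239) = (34667 + 6918)*(-46970 + 46239) = 41585*(-731) = -30398635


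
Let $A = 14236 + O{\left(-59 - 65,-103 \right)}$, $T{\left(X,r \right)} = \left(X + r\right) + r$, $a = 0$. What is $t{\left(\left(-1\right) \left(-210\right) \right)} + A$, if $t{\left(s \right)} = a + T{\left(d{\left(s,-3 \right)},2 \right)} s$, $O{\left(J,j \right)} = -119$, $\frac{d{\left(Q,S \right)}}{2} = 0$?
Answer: $14957$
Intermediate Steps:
$d{\left(Q,S \right)} = 0$ ($d{\left(Q,S \right)} = 2 \cdot 0 = 0$)
$T{\left(X,r \right)} = X + 2 r$
$A = 14117$ ($A = 14236 - 119 = 14117$)
$t{\left(s \right)} = 4 s$ ($t{\left(s \right)} = 0 + \left(0 + 2 \cdot 2\right) s = 0 + \left(0 + 4\right) s = 0 + 4 s = 4 s$)
$t{\left(\left(-1\right) \left(-210\right) \right)} + A = 4 \left(\left(-1\right) \left(-210\right)\right) + 14117 = 4 \cdot 210 + 14117 = 840 + 14117 = 14957$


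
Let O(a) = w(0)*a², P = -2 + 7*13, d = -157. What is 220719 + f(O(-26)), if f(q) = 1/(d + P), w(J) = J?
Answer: 15008891/68 ≈ 2.2072e+5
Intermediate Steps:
P = 89 (P = -2 + 91 = 89)
O(a) = 0 (O(a) = 0*a² = 0)
f(q) = -1/68 (f(q) = 1/(-157 + 89) = 1/(-68) = -1/68)
220719 + f(O(-26)) = 220719 - 1/68 = 15008891/68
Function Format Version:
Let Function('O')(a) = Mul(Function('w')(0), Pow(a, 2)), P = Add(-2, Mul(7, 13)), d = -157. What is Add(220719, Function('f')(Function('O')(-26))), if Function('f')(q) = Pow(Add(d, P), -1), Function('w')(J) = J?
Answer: Rational(15008891, 68) ≈ 2.2072e+5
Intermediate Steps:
P = 89 (P = Add(-2, 91) = 89)
Function('O')(a) = 0 (Function('O')(a) = Mul(0, Pow(a, 2)) = 0)
Function('f')(q) = Rational(-1, 68) (Function('f')(q) = Pow(Add(-157, 89), -1) = Pow(-68, -1) = Rational(-1, 68))
Add(220719, Function('f')(Function('O')(-26))) = Add(220719, Rational(-1, 68)) = Rational(15008891, 68)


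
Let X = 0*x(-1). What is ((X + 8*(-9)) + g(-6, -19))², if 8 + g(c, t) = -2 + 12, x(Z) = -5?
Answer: 4900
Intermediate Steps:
g(c, t) = 2 (g(c, t) = -8 + (-2 + 12) = -8 + 10 = 2)
X = 0 (X = 0*(-5) = 0)
((X + 8*(-9)) + g(-6, -19))² = ((0 + 8*(-9)) + 2)² = ((0 - 72) + 2)² = (-72 + 2)² = (-70)² = 4900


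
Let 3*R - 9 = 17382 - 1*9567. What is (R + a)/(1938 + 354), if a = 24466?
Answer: 13537/1146 ≈ 11.812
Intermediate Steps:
R = 2608 (R = 3 + (17382 - 1*9567)/3 = 3 + (17382 - 9567)/3 = 3 + (⅓)*7815 = 3 + 2605 = 2608)
(R + a)/(1938 + 354) = (2608 + 24466)/(1938 + 354) = 27074/2292 = 27074*(1/2292) = 13537/1146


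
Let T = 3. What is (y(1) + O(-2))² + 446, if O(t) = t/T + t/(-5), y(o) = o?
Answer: 100471/225 ≈ 446.54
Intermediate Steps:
O(t) = 2*t/15 (O(t) = t/3 + t/(-5) = t*(⅓) + t*(-⅕) = t/3 - t/5 = 2*t/15)
(y(1) + O(-2))² + 446 = (1 + (2/15)*(-2))² + 446 = (1 - 4/15)² + 446 = (11/15)² + 446 = 121/225 + 446 = 100471/225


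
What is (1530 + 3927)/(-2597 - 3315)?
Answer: -5457/5912 ≈ -0.92304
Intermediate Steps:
(1530 + 3927)/(-2597 - 3315) = 5457/(-5912) = 5457*(-1/5912) = -5457/5912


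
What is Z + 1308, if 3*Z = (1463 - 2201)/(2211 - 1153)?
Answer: 691809/529 ≈ 1307.8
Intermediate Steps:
Z = -123/529 (Z = ((1463 - 2201)/(2211 - 1153))/3 = (-738/1058)/3 = (-738*1/1058)/3 = (⅓)*(-369/529) = -123/529 ≈ -0.23251)
Z + 1308 = -123/529 + 1308 = 691809/529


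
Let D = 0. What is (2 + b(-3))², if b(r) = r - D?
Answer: 1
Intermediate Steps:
b(r) = r (b(r) = r - 1*0 = r + 0 = r)
(2 + b(-3))² = (2 - 3)² = (-1)² = 1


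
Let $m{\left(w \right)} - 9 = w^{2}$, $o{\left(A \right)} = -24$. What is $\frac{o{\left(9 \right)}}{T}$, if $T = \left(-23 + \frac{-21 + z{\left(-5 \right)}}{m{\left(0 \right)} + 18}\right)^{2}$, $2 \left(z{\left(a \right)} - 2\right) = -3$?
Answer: $- \frac{69984}{1646089} \approx -0.042515$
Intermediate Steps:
$m{\left(w \right)} = 9 + w^{2}$
$z{\left(a \right)} = \frac{1}{2}$ ($z{\left(a \right)} = 2 + \frac{1}{2} \left(-3\right) = 2 - \frac{3}{2} = \frac{1}{2}$)
$T = \frac{1646089}{2916}$ ($T = \left(-23 + \frac{-21 + \frac{1}{2}}{\left(9 + 0^{2}\right) + 18}\right)^{2} = \left(-23 - \frac{41}{2 \left(\left(9 + 0\right) + 18\right)}\right)^{2} = \left(-23 - \frac{41}{2 \left(9 + 18\right)}\right)^{2} = \left(-23 - \frac{41}{2 \cdot 27}\right)^{2} = \left(-23 - \frac{41}{54}\right)^{2} = \left(- \frac{1283}{54}\right)^{2} = \frac{1646089}{2916} \approx 564.5$)
$\frac{o{\left(9 \right)}}{T} = - \frac{24}{\frac{1646089}{2916}} = \left(-24\right) \frac{2916}{1646089} = - \frac{69984}{1646089}$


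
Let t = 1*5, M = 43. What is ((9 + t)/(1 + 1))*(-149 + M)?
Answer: -742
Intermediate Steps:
t = 5
((9 + t)/(1 + 1))*(-149 + M) = ((9 + 5)/(1 + 1))*(-149 + 43) = (14/2)*(-106) = (14*(1/2))*(-106) = 7*(-106) = -742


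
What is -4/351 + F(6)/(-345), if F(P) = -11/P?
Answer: -491/80730 ≈ -0.0060820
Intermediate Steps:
-4/351 + F(6)/(-345) = -4/351 - 11/6/(-345) = -4*1/351 - 11*⅙*(-1/345) = -4/351 - 11/6*(-1/345) = -4/351 + 11/2070 = -491/80730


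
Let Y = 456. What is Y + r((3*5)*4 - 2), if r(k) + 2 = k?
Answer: 512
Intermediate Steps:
r(k) = -2 + k
Y + r((3*5)*4 - 2) = 456 + (-2 + ((3*5)*4 - 2)) = 456 + (-2 + (15*4 - 2)) = 456 + (-2 + (60 - 2)) = 456 + (-2 + 58) = 456 + 56 = 512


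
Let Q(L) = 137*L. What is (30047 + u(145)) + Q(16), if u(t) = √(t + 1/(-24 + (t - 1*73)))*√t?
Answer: 32239 + √3028035/12 ≈ 32384.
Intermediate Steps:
u(t) = √t*√(t + 1/(-97 + t)) (u(t) = √(t + 1/(-24 + (t - 73)))*√t = √(t + 1/(-24 + (-73 + t)))*√t = √(t + 1/(-97 + t))*√t = √t*√(t + 1/(-97 + t)))
(30047 + u(145)) + Q(16) = (30047 + √145*√((1 + 145*(-97 + 145))/(-97 + 145))) + 137*16 = (30047 + √145*√((1 + 145*48)/48)) + 2192 = (30047 + √145*√((1 + 6960)/48)) + 2192 = (30047 + √145*√((1/48)*6961)) + 2192 = (30047 + √145*√(6961/48)) + 2192 = (30047 + √145*(√20883/12)) + 2192 = (30047 + √3028035/12) + 2192 = 32239 + √3028035/12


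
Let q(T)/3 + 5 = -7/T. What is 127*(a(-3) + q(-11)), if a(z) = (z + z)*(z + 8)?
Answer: -60198/11 ≈ -5472.5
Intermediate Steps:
q(T) = -15 - 21/T (q(T) = -15 + 3*(-7/T) = -15 - 21/T)
a(z) = 2*z*(8 + z) (a(z) = (2*z)*(8 + z) = 2*z*(8 + z))
127*(a(-3) + q(-11)) = 127*(2*(-3)*(8 - 3) + (-15 - 21/(-11))) = 127*(2*(-3)*5 + (-15 - 21*(-1/11))) = 127*(-30 + (-15 + 21/11)) = 127*(-30 - 144/11) = 127*(-474/11) = -60198/11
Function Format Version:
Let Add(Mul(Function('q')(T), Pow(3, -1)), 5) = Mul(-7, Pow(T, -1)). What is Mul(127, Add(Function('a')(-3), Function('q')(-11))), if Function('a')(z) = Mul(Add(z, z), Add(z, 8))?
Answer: Rational(-60198, 11) ≈ -5472.5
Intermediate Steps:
Function('q')(T) = Add(-15, Mul(-21, Pow(T, -1))) (Function('q')(T) = Add(-15, Mul(3, Mul(-7, Pow(T, -1)))) = Add(-15, Mul(-21, Pow(T, -1))))
Function('a')(z) = Mul(2, z, Add(8, z)) (Function('a')(z) = Mul(Mul(2, z), Add(8, z)) = Mul(2, z, Add(8, z)))
Mul(127, Add(Function('a')(-3), Function('q')(-11))) = Mul(127, Add(Mul(2, -3, Add(8, -3)), Add(-15, Mul(-21, Pow(-11, -1))))) = Mul(127, Add(Mul(2, -3, 5), Add(-15, Mul(-21, Rational(-1, 11))))) = Mul(127, Add(-30, Add(-15, Rational(21, 11)))) = Mul(127, Add(-30, Rational(-144, 11))) = Mul(127, Rational(-474, 11)) = Rational(-60198, 11)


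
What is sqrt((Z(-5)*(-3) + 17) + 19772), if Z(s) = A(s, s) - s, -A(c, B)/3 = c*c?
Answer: sqrt(19999) ≈ 141.42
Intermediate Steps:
A(c, B) = -3*c**2 (A(c, B) = -3*c*c = -3*c**2)
Z(s) = -s - 3*s**2 (Z(s) = -3*s**2 - s = -s - 3*s**2)
sqrt((Z(-5)*(-3) + 17) + 19772) = sqrt((-5*(-1 - 3*(-5))*(-3) + 17) + 19772) = sqrt((-5*(-1 + 15)*(-3) + 17) + 19772) = sqrt((-5*14*(-3) + 17) + 19772) = sqrt((-70*(-3) + 17) + 19772) = sqrt((210 + 17) + 19772) = sqrt(227 + 19772) = sqrt(19999)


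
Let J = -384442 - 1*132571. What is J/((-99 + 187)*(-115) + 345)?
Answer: 517013/9775 ≈ 52.891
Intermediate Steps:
J = -517013 (J = -384442 - 132571 = -517013)
J/((-99 + 187)*(-115) + 345) = -517013/((-99 + 187)*(-115) + 345) = -517013/(88*(-115) + 345) = -517013/(-10120 + 345) = -517013/(-9775) = -517013*(-1/9775) = 517013/9775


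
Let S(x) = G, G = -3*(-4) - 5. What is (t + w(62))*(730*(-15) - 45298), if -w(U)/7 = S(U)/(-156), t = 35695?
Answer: -78303811078/39 ≈ -2.0078e+9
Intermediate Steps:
G = 7 (G = 12 - 5 = 7)
S(x) = 7
w(U) = 49/156 (w(U) = -49/(-156) = -49*(-1)/156 = -7*(-7/156) = 49/156)
(t + w(62))*(730*(-15) - 45298) = (35695 + 49/156)*(730*(-15) - 45298) = 5568469*(-10950 - 45298)/156 = (5568469/156)*(-56248) = -78303811078/39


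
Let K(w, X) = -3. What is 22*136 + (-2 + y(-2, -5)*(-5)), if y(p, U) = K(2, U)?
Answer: 3005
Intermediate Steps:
y(p, U) = -3
22*136 + (-2 + y(-2, -5)*(-5)) = 22*136 + (-2 - 3*(-5)) = 2992 + (-2 + 15) = 2992 + 13 = 3005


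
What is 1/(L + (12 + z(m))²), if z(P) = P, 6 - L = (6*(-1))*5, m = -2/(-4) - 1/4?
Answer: 16/2977 ≈ 0.0053745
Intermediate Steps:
m = ¼ (m = -2*(-¼) - 1*¼ = ½ - ¼ = ¼ ≈ 0.25000)
L = 36 (L = 6 - 6*(-1)*5 = 6 - (-6)*5 = 6 - 1*(-30) = 6 + 30 = 36)
1/(L + (12 + z(m))²) = 1/(36 + (12 + ¼)²) = 1/(36 + (49/4)²) = 1/(36 + 2401/16) = 1/(2977/16) = 16/2977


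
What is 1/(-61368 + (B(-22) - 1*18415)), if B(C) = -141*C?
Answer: -1/76681 ≈ -1.3041e-5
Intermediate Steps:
1/(-61368 + (B(-22) - 1*18415)) = 1/(-61368 + (-141*(-22) - 1*18415)) = 1/(-61368 + (3102 - 18415)) = 1/(-61368 - 15313) = 1/(-76681) = -1/76681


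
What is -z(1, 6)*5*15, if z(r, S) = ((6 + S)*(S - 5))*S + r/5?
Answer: -5415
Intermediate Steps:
z(r, S) = r/5 + S*(-5 + S)*(6 + S) (z(r, S) = ((6 + S)*(-5 + S))*S + r*(⅕) = ((-5 + S)*(6 + S))*S + r/5 = S*(-5 + S)*(6 + S) + r/5 = r/5 + S*(-5 + S)*(6 + S))
-z(1, 6)*5*15 = -(6² + 6³ - 30*6 + (⅕)*1)*5*15 = -(36 + 216 - 180 + ⅕)*5*15 = -(361/5)*5*15 = -361*15 = -1*5415 = -5415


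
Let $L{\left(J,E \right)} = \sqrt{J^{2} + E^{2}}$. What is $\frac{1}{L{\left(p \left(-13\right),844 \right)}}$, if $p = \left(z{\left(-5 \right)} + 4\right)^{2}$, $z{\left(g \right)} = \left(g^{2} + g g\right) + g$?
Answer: $\frac{\sqrt{974963705}}{974963705} \approx 3.2026 \cdot 10^{-5}$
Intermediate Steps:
$z{\left(g \right)} = g + 2 g^{2}$ ($z{\left(g \right)} = \left(g^{2} + g^{2}\right) + g = 2 g^{2} + g = g + 2 g^{2}$)
$p = 2401$ ($p = \left(- 5 \left(1 + 2 \left(-5\right)\right) + 4\right)^{2} = \left(- 5 \left(1 - 10\right) + 4\right)^{2} = \left(\left(-5\right) \left(-9\right) + 4\right)^{2} = \left(45 + 4\right)^{2} = 49^{2} = 2401$)
$L{\left(J,E \right)} = \sqrt{E^{2} + J^{2}}$
$\frac{1}{L{\left(p \left(-13\right),844 \right)}} = \frac{1}{\sqrt{844^{2} + \left(2401 \left(-13\right)\right)^{2}}} = \frac{1}{\sqrt{712336 + \left(-31213\right)^{2}}} = \frac{1}{\sqrt{712336 + 974251369}} = \frac{1}{\sqrt{974963705}} = \frac{\sqrt{974963705}}{974963705}$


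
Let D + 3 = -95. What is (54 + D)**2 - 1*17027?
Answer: -15091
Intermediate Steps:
D = -98 (D = -3 - 95 = -98)
(54 + D)**2 - 1*17027 = (54 - 98)**2 - 1*17027 = (-44)**2 - 17027 = 1936 - 17027 = -15091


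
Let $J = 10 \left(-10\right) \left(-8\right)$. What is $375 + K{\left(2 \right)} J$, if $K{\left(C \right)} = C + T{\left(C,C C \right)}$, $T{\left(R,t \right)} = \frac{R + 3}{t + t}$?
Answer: $2475$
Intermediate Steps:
$T{\left(R,t \right)} = \frac{3 + R}{2 t}$
$K{\left(C \right)} = C + \frac{3 + C}{2 C^{2}}$ ($K{\left(C \right)} = C + \frac{3 + C}{2 C C} = C + \frac{3 + C}{2 C^{2}}$)
$J = 800$ ($J = \left(-100\right) \left(-8\right) = 800$)
$375 + K{\left(2 \right)} J = 375 + \frac{3 + 2 + 2 \cdot 2^{3}}{2 \cdot 4} \cdot 800 = 375 + \frac{1}{2} \cdot \frac{1}{4} \left(3 + 2 + 2 \cdot 8\right) 800 = 375 + \frac{1}{2} \cdot \frac{1}{4} \left(3 + 2 + 16\right) 800 = 375 + \frac{1}{2} \cdot \frac{1}{4} \cdot 21 \cdot 800 = 375 + \frac{21}{8} \cdot 800 = 375 + 2100 = 2475$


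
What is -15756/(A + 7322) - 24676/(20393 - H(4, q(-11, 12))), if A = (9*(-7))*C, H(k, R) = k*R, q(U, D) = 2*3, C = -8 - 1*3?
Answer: -518712104/163257535 ≈ -3.1773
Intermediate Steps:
C = -11 (C = -8 - 3 = -11)
q(U, D) = 6
H(k, R) = R*k
A = 693 (A = (9*(-7))*(-11) = -63*(-11) = 693)
-15756/(A + 7322) - 24676/(20393 - H(4, q(-11, 12))) = -15756/(693 + 7322) - 24676/(20393 - 6*4) = -15756/8015 - 24676/(20393 - 1*24) = -15756*1/8015 - 24676/(20393 - 24) = -15756/8015 - 24676/20369 = -518712104/163257535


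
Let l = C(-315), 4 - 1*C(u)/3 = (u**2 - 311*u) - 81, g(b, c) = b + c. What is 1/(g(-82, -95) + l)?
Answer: -1/591492 ≈ -1.6906e-6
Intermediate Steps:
C(u) = 255 - 3*u**2 + 933*u (C(u) = 12 - 3*((u**2 - 311*u) - 81) = 12 - 3*(-81 + u**2 - 311*u) = 12 + (243 - 3*u**2 + 933*u) = 255 - 3*u**2 + 933*u)
l = -591315 (l = 255 - 3*(-315)**2 + 933*(-315) = 255 - 3*99225 - 293895 = 255 - 297675 - 293895 = -591315)
1/(g(-82, -95) + l) = 1/((-82 - 95) - 591315) = 1/(-177 - 591315) = 1/(-591492) = -1/591492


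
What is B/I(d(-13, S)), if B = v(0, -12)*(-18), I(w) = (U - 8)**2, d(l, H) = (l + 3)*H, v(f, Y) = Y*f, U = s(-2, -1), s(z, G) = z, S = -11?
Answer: 0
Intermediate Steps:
U = -2
d(l, H) = H*(3 + l) (d(l, H) = (3 + l)*H = H*(3 + l))
I(w) = 100 (I(w) = (-2 - 8)**2 = (-10)**2 = 100)
B = 0 (B = -12*0*(-18) = 0*(-18) = 0)
B/I(d(-13, S)) = 0/100 = 0*(1/100) = 0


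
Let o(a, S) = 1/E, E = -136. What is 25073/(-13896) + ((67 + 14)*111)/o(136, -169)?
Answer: -16991720369/13896 ≈ -1.2228e+6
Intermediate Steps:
o(a, S) = -1/136 (o(a, S) = 1/(-136) = -1/136)
25073/(-13896) + ((67 + 14)*111)/o(136, -169) = 25073/(-13896) + ((67 + 14)*111)/(-1/136) = 25073*(-1/13896) + (81*111)*(-136) = -25073/13896 + 8991*(-136) = -25073/13896 - 1222776 = -16991720369/13896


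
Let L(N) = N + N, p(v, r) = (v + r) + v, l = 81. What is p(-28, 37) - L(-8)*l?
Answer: 1277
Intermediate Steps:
p(v, r) = r + 2*v (p(v, r) = (r + v) + v = r + 2*v)
L(N) = 2*N
p(-28, 37) - L(-8)*l = (37 + 2*(-28)) - 2*(-8)*81 = (37 - 56) - (-16)*81 = -19 - 1*(-1296) = -19 + 1296 = 1277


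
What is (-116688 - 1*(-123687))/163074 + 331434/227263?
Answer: 18546293951/12353562154 ≈ 1.5013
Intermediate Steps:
(-116688 - 1*(-123687))/163074 + 331434/227263 = (-116688 + 123687)*(1/163074) + 331434*(1/227263) = 6999*(1/163074) + 331434/227263 = 2333/54358 + 331434/227263 = 18546293951/12353562154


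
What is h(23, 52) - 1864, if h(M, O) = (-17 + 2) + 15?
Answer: -1864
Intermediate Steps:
h(M, O) = 0 (h(M, O) = -15 + 15 = 0)
h(23, 52) - 1864 = 0 - 1864 = -1864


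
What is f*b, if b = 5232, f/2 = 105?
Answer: 1098720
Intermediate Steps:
f = 210 (f = 2*105 = 210)
f*b = 210*5232 = 1098720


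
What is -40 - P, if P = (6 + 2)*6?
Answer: -88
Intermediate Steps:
P = 48 (P = 8*6 = 48)
-40 - P = -40 - 1*48 = -40 - 48 = -88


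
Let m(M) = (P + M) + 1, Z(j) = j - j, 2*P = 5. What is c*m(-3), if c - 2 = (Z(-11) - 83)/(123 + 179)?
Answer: 521/604 ≈ 0.86258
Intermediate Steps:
P = 5/2 (P = (½)*5 = 5/2 ≈ 2.5000)
Z(j) = 0
m(M) = 7/2 + M (m(M) = (5/2 + M) + 1 = 7/2 + M)
c = 521/302 (c = 2 + (0 - 83)/(123 + 179) = 2 - 83/302 = 521/302 ≈ 1.7252)
c*m(-3) = 521*(7/2 - 3)/302 = (521/302)*(½) = 521/604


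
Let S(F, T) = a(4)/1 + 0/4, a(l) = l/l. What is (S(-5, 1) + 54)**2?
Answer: 3025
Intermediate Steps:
a(l) = 1
S(F, T) = 1 (S(F, T) = 1/1 + 0/4 = 1*1 + 0*(1/4) = 1 + 0 = 1)
(S(-5, 1) + 54)**2 = (1 + 54)**2 = 55**2 = 3025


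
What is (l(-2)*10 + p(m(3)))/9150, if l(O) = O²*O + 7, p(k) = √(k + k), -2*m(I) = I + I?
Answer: -1/915 + I*√6/9150 ≈ -0.0010929 + 0.0002677*I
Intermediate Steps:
m(I) = -I (m(I) = -(I + I)/2 = -I)
p(k) = √2*√k (p(k) = √(2*k) = √2*√k)
l(O) = 7 + O³ (l(O) = O³ + 7 = 7 + O³)
(l(-2)*10 + p(m(3)))/9150 = ((7 + (-2)³)*10 + √2*√(-1*3))/9150 = ((7 - 8)*10 + √2*√(-3))*(1/9150) = (-1*10 + √2*(I*√3))*(1/9150) = (-10 + I*√6)*(1/9150) = -1/915 + I*√6/9150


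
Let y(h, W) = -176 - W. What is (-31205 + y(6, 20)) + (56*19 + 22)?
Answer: -30315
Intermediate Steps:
(-31205 + y(6, 20)) + (56*19 + 22) = (-31205 + (-176 - 1*20)) + (56*19 + 22) = (-31205 + (-176 - 20)) + (1064 + 22) = (-31205 - 196) + 1086 = -31401 + 1086 = -30315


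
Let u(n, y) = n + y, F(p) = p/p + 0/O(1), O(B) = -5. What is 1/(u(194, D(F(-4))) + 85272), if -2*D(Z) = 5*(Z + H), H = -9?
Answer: 1/85486 ≈ 1.1698e-5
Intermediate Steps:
F(p) = 1 (F(p) = p/p + 0/(-5) = 1 + 0*(-⅕) = 1 + 0 = 1)
D(Z) = 45/2 - 5*Z/2 (D(Z) = -5*(Z - 9)/2 = -5*(-9 + Z)/2 = -(-45 + 5*Z)/2 = 45/2 - 5*Z/2)
1/(u(194, D(F(-4))) + 85272) = 1/((194 + (45/2 - 5/2*1)) + 85272) = 1/((194 + (45/2 - 5/2)) + 85272) = 1/((194 + 20) + 85272) = 1/(214 + 85272) = 1/85486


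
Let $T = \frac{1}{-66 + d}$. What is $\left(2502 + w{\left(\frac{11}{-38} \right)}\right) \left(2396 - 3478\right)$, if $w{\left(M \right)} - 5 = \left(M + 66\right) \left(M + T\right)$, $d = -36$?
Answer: $- \frac{49549445584}{18411} \approx -2.6913 \cdot 10^{6}$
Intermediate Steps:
$T = - \frac{1}{102}$ ($T = \frac{1}{-66 - 36} = \frac{1}{-102} = - \frac{1}{102} \approx -0.0098039$)
$w{\left(M \right)} = 5 + \left(66 + M\right) \left(- \frac{1}{102} + M\right)$ ($w{\left(M \right)} = 5 + \left(M + 66\right) \left(M - \frac{1}{102}\right) = 5 + \left(66 + M\right) \left(- \frac{1}{102} + M\right)$)
$\left(2502 + w{\left(\frac{11}{-38} \right)}\right) \left(2396 - 3478\right) = \left(2502 + \left(\frac{74}{17} + \left(\frac{11}{-38}\right)^{2} + \frac{6731 \frac{11}{-38}}{102}\right)\right) \left(2396 - 3478\right) = \left(2502 + \left(\frac{74}{17} + \left(11 \left(- \frac{1}{38}\right)\right)^{2} + \frac{6731 \cdot 11 \left(- \frac{1}{38}\right)}{102}\right)\right) \left(-1082\right) = \left(2502 + \left(\frac{74}{17} + \left(- \frac{11}{38}\right)^{2} + \frac{6731}{102} \left(- \frac{11}{38}\right)\right)\right) \left(-1082\right) = \left(2502 + \left(\frac{74}{17} + \frac{121}{1444} - \frac{74041}{3876}\right)\right) \left(-1082\right) = \left(2502 - \frac{270010}{18411}\right) \left(-1082\right) = \frac{45794312}{18411} \left(-1082\right) = - \frac{49549445584}{18411}$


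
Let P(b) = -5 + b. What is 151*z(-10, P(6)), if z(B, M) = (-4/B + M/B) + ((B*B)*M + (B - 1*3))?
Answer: 131823/10 ≈ 13182.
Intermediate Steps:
z(B, M) = -3 + B - 4/B + M/B + M*B**2 (z(B, M) = (-4/B + M/B) + (B**2*M + (B - 3)) = (-4/B + M/B) + (M*B**2 + (-3 + B)) = (-4/B + M/B) + (-3 + B + M*B**2) = -3 + B - 4/B + M/B + M*B**2)
151*z(-10, P(6)) = 151*((-4 + (-5 + 6) - 10*(-3 - 10 + (-5 + 6)*(-10)**2))/(-10)) = 151*(-(-4 + 1 - 10*(-3 - 10 + 1*100))/10) = 151*(-(-4 + 1 - 10*(-3 - 10 + 100))/10) = 151*(-(-4 + 1 - 10*87)/10) = 151*(-(-4 + 1 - 870)/10) = 151*(-1/10*(-873)) = 151*(873/10) = 131823/10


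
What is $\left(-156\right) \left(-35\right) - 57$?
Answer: $5403$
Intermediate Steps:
$\left(-156\right) \left(-35\right) - 57 = 5460 - 57 = 5403$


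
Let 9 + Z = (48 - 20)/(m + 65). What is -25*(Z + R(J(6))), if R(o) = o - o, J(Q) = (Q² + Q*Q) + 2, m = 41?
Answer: 11575/53 ≈ 218.40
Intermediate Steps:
J(Q) = 2 + 2*Q² (J(Q) = (Q² + Q²) + 2 = 2*Q² + 2 = 2 + 2*Q²)
R(o) = 0
Z = -463/53 (Z = -9 + (48 - 20)/(41 + 65) = -9 + 28/106 = -9 + 28*(1/106) = -9 + 14/53 = -463/53 ≈ -8.7359)
-25*(Z + R(J(6))) = -25*(-463/53 + 0) = -25*(-463/53) = 11575/53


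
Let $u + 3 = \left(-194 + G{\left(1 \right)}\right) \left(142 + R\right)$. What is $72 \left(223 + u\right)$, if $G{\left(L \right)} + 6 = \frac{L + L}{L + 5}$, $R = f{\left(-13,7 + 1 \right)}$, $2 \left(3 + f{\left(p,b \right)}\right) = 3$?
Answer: $-2003988$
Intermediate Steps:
$f{\left(p,b \right)} = - \frac{3}{2}$ ($f{\left(p,b \right)} = -3 + \frac{1}{2} \cdot 3 = -3 + \frac{3}{2} = - \frac{3}{2}$)
$R = - \frac{3}{2} \approx -1.5$
$G{\left(L \right)} = -6 + \frac{2 L}{5 + L}$ ($G{\left(L \right)} = -6 + \frac{L + L}{L + 5} = -6 + \frac{2 L}{5 + L}$)
$u = - \frac{168337}{6}$ ($u = -3 + \left(-194 + \frac{2 \left(-15 - 2\right)}{5 + 1}\right) \left(142 - \frac{3}{2}\right) = -3 + \left(-194 + \frac{2 \left(-15 - 2\right)}{6}\right) \frac{281}{2} = -3 + \left(-194 + 2 \cdot \frac{1}{6} \left(-17\right)\right) \frac{281}{2} = -3 + \left(-194 - \frac{17}{3}\right) \frac{281}{2} = -3 - \frac{168319}{6} = - \frac{168337}{6} \approx -28056.0$)
$72 \left(223 + u\right) = 72 \left(223 - \frac{168337}{6}\right) = 72 \left(- \frac{166999}{6}\right) = -2003988$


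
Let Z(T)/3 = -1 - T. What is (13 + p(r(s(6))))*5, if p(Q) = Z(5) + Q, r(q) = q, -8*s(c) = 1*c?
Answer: -115/4 ≈ -28.750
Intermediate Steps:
s(c) = -c/8
Z(T) = -3 - 3*T (Z(T) = 3*(-1 - T) = -3 - 3*T)
p(Q) = -18 + Q (p(Q) = (-3 - 3*5) + Q = (-3 - 15) + Q = -18 + Q)
(13 + p(r(s(6))))*5 = (13 + (-18 - ⅛*6))*5 = (13 + (-18 - ¾))*5 = (13 - 75/4)*5 = -23/4*5 = -115/4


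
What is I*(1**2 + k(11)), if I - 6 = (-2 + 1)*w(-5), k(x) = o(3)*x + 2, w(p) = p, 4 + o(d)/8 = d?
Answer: -935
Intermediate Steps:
o(d) = -32 + 8*d
k(x) = 2 - 8*x (k(x) = (-32 + 8*3)*x + 2 = (-32 + 24)*x + 2 = -8*x + 2 = 2 - 8*x)
I = 11 (I = 6 + (-2 + 1)*(-5) = 6 - 1*(-5) = 6 + 5 = 11)
I*(1**2 + k(11)) = 11*(1**2 + (2 - 8*11)) = 11*(1 + (2 - 88)) = 11*(1 - 86) = 11*(-85) = -935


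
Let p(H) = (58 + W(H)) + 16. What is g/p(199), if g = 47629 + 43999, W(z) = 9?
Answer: 91628/83 ≈ 1104.0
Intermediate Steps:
g = 91628
p(H) = 83 (p(H) = (58 + 9) + 16 = 67 + 16 = 83)
g/p(199) = 91628/83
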